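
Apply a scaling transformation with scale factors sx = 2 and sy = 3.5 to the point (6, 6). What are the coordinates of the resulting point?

Scaling matrix:
[[2, 0], [0, 3.50]]
Result: (6 × 2, 6 × 3.5) = (12, 21)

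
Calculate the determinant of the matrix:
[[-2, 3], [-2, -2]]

For a 2×2 matrix [[a, b], [c, d]], det = ad - bc
det = (-2)(-2) - (3)(-2) = 4 - -6 = 10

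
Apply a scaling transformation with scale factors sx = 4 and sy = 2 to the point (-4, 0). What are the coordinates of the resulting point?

Scaling matrix:
[[4, 0], [0, 2]]
Result: (-4 × 4, 0 × 2) = (-16, 0)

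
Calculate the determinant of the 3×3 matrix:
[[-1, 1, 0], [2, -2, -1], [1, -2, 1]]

Expansion along first row:
det = -1·det([[-2,-1],[-2,1]]) - 1·det([[2,-1],[1,1]]) + 0·det([[2,-2],[1,-2]])
    = -1·(-2·1 - -1·-2) - 1·(2·1 - -1·1) + 0·(2·-2 - -2·1)
    = -1·-4 - 1·3 + 0·-2
    = 4 + -3 + 0 = 1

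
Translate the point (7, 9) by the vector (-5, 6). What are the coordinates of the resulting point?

Translation by (-5, 6) (homogeneous matrix [[1, 0, -5], [0, 1, 6], [0, 0, 1]]):
x' = 7 + -5 = 2
y' = 9 + 6 = 15
Result: (2, 15)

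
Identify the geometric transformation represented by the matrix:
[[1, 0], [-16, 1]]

This matrix represents: vertical shear with factor -16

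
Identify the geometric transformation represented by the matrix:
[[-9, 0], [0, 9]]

This matrix represents: non-uniform scaling by sx = -9, sy = 9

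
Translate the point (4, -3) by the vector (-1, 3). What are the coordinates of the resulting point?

Translation by (-1, 3) (homogeneous matrix [[1, 0, -1], [0, 1, 3], [0, 0, 1]]):
x' = 4 + -1 = 3
y' = -3 + 3 = 0
Result: (3, 0)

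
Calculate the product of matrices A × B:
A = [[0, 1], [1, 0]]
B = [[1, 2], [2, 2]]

Matrix multiplication:
C[0][0] = 0×1 + 1×2 = 2
C[0][1] = 0×2 + 1×2 = 2
C[1][0] = 1×1 + 0×2 = 1
C[1][1] = 1×2 + 0×2 = 2
Result: [[2, 2], [1, 2]]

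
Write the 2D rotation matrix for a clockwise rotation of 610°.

Rotation matrix formula: [[cos θ, -sin θ], [sin θ, cos θ]]
A clockwise rotation by 610° is equivalent to a counterclockwise rotation by -610°.
For θ = -610°:
cos(-610°) = -0.3420
sin(-610°) = 0.9397
Result: [[-0.3420, -0.9397], [0.9397, -0.3420]]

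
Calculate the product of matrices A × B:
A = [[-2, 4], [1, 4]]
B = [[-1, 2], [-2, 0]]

Matrix multiplication:
C[0][0] = -2×-1 + 4×-2 = -6
C[0][1] = -2×2 + 4×0 = -4
C[1][0] = 1×-1 + 4×-2 = -9
C[1][1] = 1×2 + 4×0 = 2
Result: [[-6, -4], [-9, 2]]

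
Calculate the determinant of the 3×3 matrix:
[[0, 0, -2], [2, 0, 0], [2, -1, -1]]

Expansion along first row:
det = 0·det([[0,0],[-1,-1]]) - 0·det([[2,0],[2,-1]]) + -2·det([[2,0],[2,-1]])
    = 0·(0·-1 - 0·-1) - 0·(2·-1 - 0·2) + -2·(2·-1 - 0·2)
    = 0·0 - 0·-2 + -2·-2
    = 0 + 0 + 4 = 4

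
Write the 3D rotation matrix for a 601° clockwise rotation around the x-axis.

Rotation matrix for clockwise 601° around x-axis:
A clockwise rotation by 601° is a counterclockwise rotation by -601°.
cos(-601°) = -0.4848, sin(-601°) = 0.8746
Result: [[1, 0, 0], [0, -0.4848, -0.8746], [0, 0.8746, -0.4848]]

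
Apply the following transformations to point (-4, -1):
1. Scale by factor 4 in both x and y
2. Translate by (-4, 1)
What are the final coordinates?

Step 1: Scale (-4, -1) by 4 → (-16, -4)
Step 2: Translate by (-4, 1) → (-20, -3)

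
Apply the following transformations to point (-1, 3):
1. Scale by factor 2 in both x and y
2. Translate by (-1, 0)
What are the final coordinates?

Step 1: Scale (-1, 3) by 2 → (-2, 6)
Step 2: Translate by (-1, 0) → (-3, 6)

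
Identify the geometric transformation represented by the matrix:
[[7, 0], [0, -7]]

This matrix represents: non-uniform scaling by sx = 7, sy = -7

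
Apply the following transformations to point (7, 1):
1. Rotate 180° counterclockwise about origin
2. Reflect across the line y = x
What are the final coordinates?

Step 1: Rotate 180° → (-7, -1)
Step 2: Reflect across line y = x → (-1, -7)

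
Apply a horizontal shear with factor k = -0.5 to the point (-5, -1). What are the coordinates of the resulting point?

Shear matrix for horizontal shear with factor k = -0.5:
[[1, -0.50], [0, 1]]
Result: (-5, -1) → (-4.5, -1)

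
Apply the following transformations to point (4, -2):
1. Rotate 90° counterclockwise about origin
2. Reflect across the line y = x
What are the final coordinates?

Step 1: Rotate 90° → (2, 4)
Step 2: Reflect across line y = x → (4, 2)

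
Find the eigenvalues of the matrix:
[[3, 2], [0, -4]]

Characteristic equation: det(A - λI) = 0
λ² - (trace)λ + (det) = 0
trace = 3 + -4 = -1, det = (3)(-4) - (2)(0) = -12
λ² - (-1)λ + (-12) = 0
λ = (-1 ± √((-1)² - 4·(-12))) / 2 = (-1 ± √49) / 2
Solving: λ = -4, 3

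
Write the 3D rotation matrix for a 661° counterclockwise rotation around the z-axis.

Rotation matrix for counterclockwise 661° around z-axis:
cos(661°) = 0.5150, sin(661°) = -0.8572
Result: [[0.5150, 0.8572, 0], [-0.8572, 0.5150, 0], [0, 0, 1]]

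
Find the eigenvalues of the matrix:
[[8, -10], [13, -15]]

Characteristic equation: det(A - λI) = 0
λ² - (trace)λ + (det) = 0
trace = 8 + -15 = -7, det = (8)(-15) - (-10)(13) = 10
λ² - (-7)λ + (10) = 0
λ = (-7 ± √((-7)² - 4·(10))) / 2 = (-7 ± √9) / 2
Solving: λ = -5, -2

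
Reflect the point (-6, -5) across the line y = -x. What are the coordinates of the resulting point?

Reflection across line y = -x: (-6, -5) → (5, 6)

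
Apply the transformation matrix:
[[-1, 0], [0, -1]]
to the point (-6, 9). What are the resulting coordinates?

Matrix multiplication:
[[-1, 0], [0, -1]] × [-6, 9]ᵀ
= [(-1)(-6) + (0)(9), (0)(-6) + (-1)(9)]ᵀ
= [6, -9]ᵀ
Result: (6, -9)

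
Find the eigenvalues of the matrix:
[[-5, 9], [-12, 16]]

Characteristic equation: det(A - λI) = 0
λ² - (trace)λ + (det) = 0
trace = -5 + 16 = 11, det = (-5)(16) - (9)(-12) = 28
λ² - (11)λ + (28) = 0
λ = (11 ± √((11)² - 4·(28))) / 2 = (11 ± √9) / 2
Solving: λ = 4, 7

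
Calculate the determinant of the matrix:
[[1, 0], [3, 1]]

For a 2×2 matrix [[a, b], [c, d]], det = ad - bc
det = (1)(1) - (0)(3) = 1 - 0 = 1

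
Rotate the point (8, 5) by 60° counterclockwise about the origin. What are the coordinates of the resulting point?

Rotation matrix for 60°: [[cos 60°, -sin 60°], [sin 60°, cos 60°]] ≈ [[0.500000, -0.866025], [0.866025, 0.500000]]
[[0.500000, -0.866025], [0.866025, 0.500000]] × [8, 5]ᵀ ≈ [-0.3301, 9.4282]ᵀ
Result: (-0.3301, 9.4282)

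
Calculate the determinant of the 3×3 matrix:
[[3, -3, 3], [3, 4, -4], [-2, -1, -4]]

Expansion along first row:
det = 3·det([[4,-4],[-1,-4]]) - -3·det([[3,-4],[-2,-4]]) + 3·det([[3,4],[-2,-1]])
    = 3·(4·-4 - -4·-1) - -3·(3·-4 - -4·-2) + 3·(3·-1 - 4·-2)
    = 3·-20 - -3·-20 + 3·5
    = -60 + -60 + 15 = -105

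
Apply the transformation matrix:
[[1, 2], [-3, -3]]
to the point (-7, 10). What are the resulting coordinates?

Matrix multiplication:
[[1, 2], [-3, -3]] × [-7, 10]ᵀ
= [(1)(-7) + (2)(10), (-3)(-7) + (-3)(10)]ᵀ
= [13, -9]ᵀ
Result: (13, -9)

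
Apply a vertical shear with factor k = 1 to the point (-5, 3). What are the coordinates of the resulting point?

Shear matrix for vertical shear with factor k = 1:
[[1, 0], [1, 1]]
Result: (-5, 3) → (-5, -2)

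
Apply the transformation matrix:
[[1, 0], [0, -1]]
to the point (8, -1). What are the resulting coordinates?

Matrix multiplication:
[[1, 0], [0, -1]] × [8, -1]ᵀ
= [(1)(8) + (0)(-1), (0)(8) + (-1)(-1)]ᵀ
= [8, 1]ᵀ
Result: (8, 1)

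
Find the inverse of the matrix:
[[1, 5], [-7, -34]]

For [[a,b],[c,d]], inverse = (1/det)·[[d,-b],[-c,a]]
det = (1)(-34) - (5)(-7) = -34 - -35 = 1
Inverse = [[-34, -5], [7, 1]]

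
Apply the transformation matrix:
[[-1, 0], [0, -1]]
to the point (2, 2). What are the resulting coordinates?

Matrix multiplication:
[[-1, 0], [0, -1]] × [2, 2]ᵀ
= [(-1)(2) + (0)(2), (0)(2) + (-1)(2)]ᵀ
= [-2, -2]ᵀ
Result: (-2, -2)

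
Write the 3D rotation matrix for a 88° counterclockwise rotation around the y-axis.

Rotation matrix for counterclockwise 88° around y-axis:
cos(88°) = 0.0349, sin(88°) = 0.9994
Result: [[0.0349, 0, 0.9994], [0, 1, 0], [-0.9994, 0, 0.0349]]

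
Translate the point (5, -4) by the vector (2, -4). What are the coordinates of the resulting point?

Translation by (2, -4) (homogeneous matrix [[1, 0, 2], [0, 1, -4], [0, 0, 1]]):
x' = 5 + 2 = 7
y' = -4 + -4 = -8
Result: (7, -8)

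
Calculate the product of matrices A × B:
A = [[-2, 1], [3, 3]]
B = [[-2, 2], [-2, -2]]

Matrix multiplication:
C[0][0] = -2×-2 + 1×-2 = 2
C[0][1] = -2×2 + 1×-2 = -6
C[1][0] = 3×-2 + 3×-2 = -12
C[1][1] = 3×2 + 3×-2 = 0
Result: [[2, -6], [-12, 0]]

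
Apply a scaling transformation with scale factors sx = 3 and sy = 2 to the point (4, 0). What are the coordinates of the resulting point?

Scaling matrix:
[[3, 0], [0, 2]]
Result: (4 × 3, 0 × 2) = (12, 0)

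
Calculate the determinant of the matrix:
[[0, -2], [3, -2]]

For a 2×2 matrix [[a, b], [c, d]], det = ad - bc
det = (0)(-2) - (-2)(3) = 0 - -6 = 6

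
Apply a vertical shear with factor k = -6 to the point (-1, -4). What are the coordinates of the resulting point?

Shear matrix for vertical shear with factor k = -6:
[[1, 0], [-6, 1]]
Result: (-1, -4) → (-1, 2)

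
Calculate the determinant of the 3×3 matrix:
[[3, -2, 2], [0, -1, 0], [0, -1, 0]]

Expansion along first row:
det = 3·det([[-1,0],[-1,0]]) - -2·det([[0,0],[0,0]]) + 2·det([[0,-1],[0,-1]])
    = 3·(-1·0 - 0·-1) - -2·(0·0 - 0·0) + 2·(0·-1 - -1·0)
    = 3·0 - -2·0 + 2·0
    = 0 + 0 + 0 = 0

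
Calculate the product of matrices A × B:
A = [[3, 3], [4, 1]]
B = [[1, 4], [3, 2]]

Matrix multiplication:
C[0][0] = 3×1 + 3×3 = 12
C[0][1] = 3×4 + 3×2 = 18
C[1][0] = 4×1 + 1×3 = 7
C[1][1] = 4×4 + 1×2 = 18
Result: [[12, 18], [7, 18]]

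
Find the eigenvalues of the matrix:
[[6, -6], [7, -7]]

Characteristic equation: det(A - λI) = 0
λ² - (trace)λ + (det) = 0
trace = 6 + -7 = -1, det = (6)(-7) - (-6)(7) = 0
λ² - (-1)λ + (0) = 0
λ = (-1 ± √((-1)² - 4·(0))) / 2 = (-1 ± √1) / 2
Solving: λ = -1, 0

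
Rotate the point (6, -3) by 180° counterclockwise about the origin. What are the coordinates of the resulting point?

Rotation matrix for 180°: [[cos 180°, -sin 180°], [sin 180°, cos 180°]] = [[-1, 0], [0, -1]]
[[-1, 0], [0, -1]] × [6, -3]ᵀ = [-6, 3]ᵀ
Result: (-6, 3)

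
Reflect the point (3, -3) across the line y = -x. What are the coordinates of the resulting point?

Reflection across line y = -x: (3, -3) → (3, -3)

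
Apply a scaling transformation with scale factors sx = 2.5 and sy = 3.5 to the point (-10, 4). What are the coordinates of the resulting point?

Scaling matrix:
[[2.50, 0], [0, 3.50]]
Result: (-10 × 2.5, 4 × 3.5) = (-25, 14)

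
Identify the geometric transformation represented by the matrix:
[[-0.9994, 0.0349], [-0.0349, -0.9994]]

This matrix represents: rotation by 182° counterclockwise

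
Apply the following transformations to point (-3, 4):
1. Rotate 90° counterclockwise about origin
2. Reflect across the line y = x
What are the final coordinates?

Step 1: Rotate 90° → (-4, -3)
Step 2: Reflect across line y = x → (-3, -4)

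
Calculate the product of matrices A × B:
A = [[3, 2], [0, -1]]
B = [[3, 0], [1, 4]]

Matrix multiplication:
C[0][0] = 3×3 + 2×1 = 11
C[0][1] = 3×0 + 2×4 = 8
C[1][0] = 0×3 + -1×1 = -1
C[1][1] = 0×0 + -1×4 = -4
Result: [[11, 8], [-1, -4]]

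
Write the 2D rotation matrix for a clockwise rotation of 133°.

Rotation matrix formula: [[cos θ, -sin θ], [sin θ, cos θ]]
A clockwise rotation by 133° is equivalent to a counterclockwise rotation by -133°.
For θ = -133°:
cos(-133°) = -0.6820
sin(-133°) = -0.7314
Result: [[-0.6820, 0.7314], [-0.7314, -0.6820]]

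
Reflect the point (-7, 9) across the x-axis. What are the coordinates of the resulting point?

Reflection across x-axis: (-7, 9) → (-7, -9)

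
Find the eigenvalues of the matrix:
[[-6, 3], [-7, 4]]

Characteristic equation: det(A - λI) = 0
λ² - (trace)λ + (det) = 0
trace = -6 + 4 = -2, det = (-6)(4) - (3)(-7) = -3
λ² - (-2)λ + (-3) = 0
λ = (-2 ± √((-2)² - 4·(-3))) / 2 = (-2 ± √16) / 2
Solving: λ = -3, 1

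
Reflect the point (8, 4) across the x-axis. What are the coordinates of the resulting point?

Reflection across x-axis: (8, 4) → (8, -4)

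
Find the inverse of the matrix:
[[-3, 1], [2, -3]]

For [[a,b],[c,d]], inverse = (1/det)·[[d,-b],[-c,a]]
det = (-3)(-3) - (1)(2) = 9 - 2 = 7
Inverse = (1/7)·[[-3, -1], [-2, -3]]
= [[-3/7, -1/7], [-2/7, -3/7]]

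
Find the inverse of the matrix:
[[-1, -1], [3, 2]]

For [[a,b],[c,d]], inverse = (1/det)·[[d,-b],[-c,a]]
det = (-1)(2) - (-1)(3) = -2 - -3 = 1
Inverse = [[2, 1], [-3, -1]]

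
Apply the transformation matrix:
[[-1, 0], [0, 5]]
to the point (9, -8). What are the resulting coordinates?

Matrix multiplication:
[[-1, 0], [0, 5]] × [9, -8]ᵀ
= [(-1)(9) + (0)(-8), (0)(9) + (5)(-8)]ᵀ
= [-9, -40]ᵀ
Result: (-9, -40)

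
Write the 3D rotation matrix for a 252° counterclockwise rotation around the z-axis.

Rotation matrix for counterclockwise 252° around z-axis:
cos(252°) = -0.3090, sin(252°) = -0.9511
Result: [[-0.3090, 0.9511, 0], [-0.9511, -0.3090, 0], [0, 0, 1]]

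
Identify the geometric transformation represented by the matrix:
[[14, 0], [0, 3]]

This matrix represents: non-uniform scaling by sx = 14, sy = 3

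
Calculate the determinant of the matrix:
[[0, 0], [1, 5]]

For a 2×2 matrix [[a, b], [c, d]], det = ad - bc
det = (0)(5) - (0)(1) = 0 - 0 = 0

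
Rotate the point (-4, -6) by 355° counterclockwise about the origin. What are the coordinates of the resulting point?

Rotation matrix for 355°: [[cos 355°, -sin 355°], [sin 355°, cos 355°]] ≈ [[0.996195, 0.087156], [-0.087156, 0.996195]]
[[0.996195, 0.087156], [-0.087156, 0.996195]] × [-4, -6]ᵀ ≈ [-4.5077, -5.6285]ᵀ
Result: (-4.5077, -5.6285)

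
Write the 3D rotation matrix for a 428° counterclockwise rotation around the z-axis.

Rotation matrix for counterclockwise 428° around z-axis:
cos(428°) = 0.3746, sin(428°) = 0.9272
Result: [[0.3746, -0.9272, 0], [0.9272, 0.3746, 0], [0, 0, 1]]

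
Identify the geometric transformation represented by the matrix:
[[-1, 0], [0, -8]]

This matrix represents: non-uniform scaling by sx = -1, sy = -8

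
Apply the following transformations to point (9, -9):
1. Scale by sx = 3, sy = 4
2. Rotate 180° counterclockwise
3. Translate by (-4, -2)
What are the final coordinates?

Step 1: Scale → (27, -36)
Step 2: Rotate 180° → (-27, 36)
Step 3: Translate → (-31, 34)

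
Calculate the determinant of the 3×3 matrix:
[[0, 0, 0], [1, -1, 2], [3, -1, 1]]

Expansion along first row:
det = 0·det([[-1,2],[-1,1]]) - 0·det([[1,2],[3,1]]) + 0·det([[1,-1],[3,-1]])
    = 0·(-1·1 - 2·-1) - 0·(1·1 - 2·3) + 0·(1·-1 - -1·3)
    = 0·1 - 0·-5 + 0·2
    = 0 + 0 + 0 = 0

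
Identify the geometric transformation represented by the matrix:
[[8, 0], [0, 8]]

This matrix represents: uniform scaling by factor 8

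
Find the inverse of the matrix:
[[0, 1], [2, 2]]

For [[a,b],[c,d]], inverse = (1/det)·[[d,-b],[-c,a]]
det = (0)(2) - (1)(2) = 0 - 2 = -2
Inverse = (1/-2)·[[2, -1], [-2, 0]]
= [[-1, 1/2], [1, 0]]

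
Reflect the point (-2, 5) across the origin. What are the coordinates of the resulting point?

Reflection across origin: (-2, 5) → (2, -5)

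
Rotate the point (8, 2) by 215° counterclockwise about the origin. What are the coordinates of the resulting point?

Rotation matrix for 215°: [[cos 215°, -sin 215°], [sin 215°, cos 215°]] ≈ [[-0.819152, 0.573576], [-0.573576, -0.819152]]
[[-0.819152, 0.573576], [-0.573576, -0.819152]] × [8, 2]ᵀ ≈ [-5.4061, -6.2269]ᵀ
Result: (-5.4061, -6.2269)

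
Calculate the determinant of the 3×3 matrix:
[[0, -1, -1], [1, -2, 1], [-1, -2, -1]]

Expansion along first row:
det = 0·det([[-2,1],[-2,-1]]) - -1·det([[1,1],[-1,-1]]) + -1·det([[1,-2],[-1,-2]])
    = 0·(-2·-1 - 1·-2) - -1·(1·-1 - 1·-1) + -1·(1·-2 - -2·-1)
    = 0·4 - -1·0 + -1·-4
    = 0 + 0 + 4 = 4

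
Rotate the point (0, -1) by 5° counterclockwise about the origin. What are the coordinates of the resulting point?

Rotation matrix for 5°: [[cos 5°, -sin 5°], [sin 5°, cos 5°]] ≈ [[0.996195, -0.087156], [0.087156, 0.996195]]
[[0.996195, -0.087156], [0.087156, 0.996195]] × [0, -1]ᵀ ≈ [0.0872, -0.9962]ᵀ
Result: (0.0872, -0.9962)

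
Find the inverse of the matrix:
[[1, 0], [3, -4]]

For [[a,b],[c,d]], inverse = (1/det)·[[d,-b],[-c,a]]
det = (1)(-4) - (0)(3) = -4 - 0 = -4
Inverse = (1/-4)·[[-4, 0], [-3, 1]]
= [[1, 0], [3/4, -1/4]]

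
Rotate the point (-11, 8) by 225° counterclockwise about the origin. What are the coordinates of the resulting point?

Rotation matrix for 225°: [[cos 225°, -sin 225°], [sin 225°, cos 225°]] ≈ [[-0.707107, 0.707107], [-0.707107, -0.707107]]
[[-0.707107, 0.707107], [-0.707107, -0.707107]] × [-11, 8]ᵀ ≈ [13.4350, 2.1213]ᵀ
Result: (13.4350, 2.1213)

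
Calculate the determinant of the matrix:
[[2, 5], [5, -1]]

For a 2×2 matrix [[a, b], [c, d]], det = ad - bc
det = (2)(-1) - (5)(5) = -2 - 25 = -27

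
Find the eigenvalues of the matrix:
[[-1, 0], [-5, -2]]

Characteristic equation: det(A - λI) = 0
λ² - (trace)λ + (det) = 0
trace = -1 + -2 = -3, det = (-1)(-2) - (0)(-5) = 2
λ² - (-3)λ + (2) = 0
λ = (-3 ± √((-3)² - 4·(2))) / 2 = (-3 ± √1) / 2
Solving: λ = -2, -1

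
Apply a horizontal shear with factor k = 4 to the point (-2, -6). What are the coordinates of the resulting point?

Shear matrix for horizontal shear with factor k = 4:
[[1, 4], [0, 1]]
Result: (-2, -6) → (-26, -6)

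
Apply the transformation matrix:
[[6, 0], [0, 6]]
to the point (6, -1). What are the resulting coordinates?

Matrix multiplication:
[[6, 0], [0, 6]] × [6, -1]ᵀ
= [(6)(6) + (0)(-1), (0)(6) + (6)(-1)]ᵀ
= [36, -6]ᵀ
Result: (36, -6)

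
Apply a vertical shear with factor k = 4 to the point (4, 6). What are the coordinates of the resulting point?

Shear matrix for vertical shear with factor k = 4:
[[1, 0], [4, 1]]
Result: (4, 6) → (4, 22)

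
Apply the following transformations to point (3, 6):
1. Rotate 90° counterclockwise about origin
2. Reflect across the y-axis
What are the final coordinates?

Step 1: Rotate 90° → (-6, 3)
Step 2: Reflect across y-axis → (6, 3)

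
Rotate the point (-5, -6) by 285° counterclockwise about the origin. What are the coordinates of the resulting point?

Rotation matrix for 285°: [[cos 285°, -sin 285°], [sin 285°, cos 285°]] ≈ [[0.258819, 0.965926], [-0.965926, 0.258819]]
[[0.258819, 0.965926], [-0.965926, 0.258819]] × [-5, -6]ᵀ ≈ [-7.0897, 3.2767]ᵀ
Result: (-7.0897, 3.2767)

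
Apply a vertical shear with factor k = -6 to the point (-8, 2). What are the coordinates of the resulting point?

Shear matrix for vertical shear with factor k = -6:
[[1, 0], [-6, 1]]
Result: (-8, 2) → (-8, 50)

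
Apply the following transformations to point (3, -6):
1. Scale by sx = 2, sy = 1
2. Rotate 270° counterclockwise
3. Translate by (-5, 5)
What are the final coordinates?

Step 1: Scale → (6, -6)
Step 2: Rotate 270° → (-6, -6)
Step 3: Translate → (-11, -1)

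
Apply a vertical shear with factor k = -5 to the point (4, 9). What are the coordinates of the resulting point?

Shear matrix for vertical shear with factor k = -5:
[[1, 0], [-5, 1]]
Result: (4, 9) → (4, -11)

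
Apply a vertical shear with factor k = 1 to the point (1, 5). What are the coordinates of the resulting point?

Shear matrix for vertical shear with factor k = 1:
[[1, 0], [1, 1]]
Result: (1, 5) → (1, 6)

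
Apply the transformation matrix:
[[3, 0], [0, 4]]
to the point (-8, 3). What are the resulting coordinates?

Matrix multiplication:
[[3, 0], [0, 4]] × [-8, 3]ᵀ
= [(3)(-8) + (0)(3), (0)(-8) + (4)(3)]ᵀ
= [-24, 12]ᵀ
Result: (-24, 12)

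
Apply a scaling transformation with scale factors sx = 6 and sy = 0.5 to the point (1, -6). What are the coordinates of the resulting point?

Scaling matrix:
[[6, 0], [0, 0.50]]
Result: (1 × 6, -6 × 0.5) = (6, -3)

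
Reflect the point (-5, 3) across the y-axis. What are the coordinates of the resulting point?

Reflection across y-axis: (-5, 3) → (5, 3)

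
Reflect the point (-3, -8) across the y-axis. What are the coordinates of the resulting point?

Reflection across y-axis: (-3, -8) → (3, -8)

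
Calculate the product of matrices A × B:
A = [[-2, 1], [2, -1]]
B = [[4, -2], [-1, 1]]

Matrix multiplication:
C[0][0] = -2×4 + 1×-1 = -9
C[0][1] = -2×-2 + 1×1 = 5
C[1][0] = 2×4 + -1×-1 = 9
C[1][1] = 2×-2 + -1×1 = -5
Result: [[-9, 5], [9, -5]]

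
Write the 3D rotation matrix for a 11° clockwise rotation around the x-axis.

Rotation matrix for clockwise 11° around x-axis:
A clockwise rotation by 11° is a counterclockwise rotation by -11°.
cos(-11°) = 0.9816, sin(-11°) = -0.1908
Result: [[1, 0, 0], [0, 0.9816, 0.1908], [0, -0.1908, 0.9816]]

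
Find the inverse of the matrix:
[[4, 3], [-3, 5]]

For [[a,b],[c,d]], inverse = (1/det)·[[d,-b],[-c,a]]
det = (4)(5) - (3)(-3) = 20 - -9 = 29
Inverse = (1/29)·[[5, -3], [3, 4]]
= [[5/29, -3/29], [3/29, 4/29]]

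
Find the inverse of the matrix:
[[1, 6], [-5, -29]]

For [[a,b],[c,d]], inverse = (1/det)·[[d,-b],[-c,a]]
det = (1)(-29) - (6)(-5) = -29 - -30 = 1
Inverse = [[-29, -6], [5, 1]]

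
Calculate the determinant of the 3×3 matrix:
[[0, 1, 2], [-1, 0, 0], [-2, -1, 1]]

Expansion along first row:
det = 0·det([[0,0],[-1,1]]) - 1·det([[-1,0],[-2,1]]) + 2·det([[-1,0],[-2,-1]])
    = 0·(0·1 - 0·-1) - 1·(-1·1 - 0·-2) + 2·(-1·-1 - 0·-2)
    = 0·0 - 1·-1 + 2·1
    = 0 + 1 + 2 = 3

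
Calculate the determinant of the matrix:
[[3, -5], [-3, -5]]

For a 2×2 matrix [[a, b], [c, d]], det = ad - bc
det = (3)(-5) - (-5)(-3) = -15 - 15 = -30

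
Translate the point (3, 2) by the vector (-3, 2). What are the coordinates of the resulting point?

Translation by (-3, 2) (homogeneous matrix [[1, 0, -3], [0, 1, 2], [0, 0, 1]]):
x' = 3 + -3 = 0
y' = 2 + 2 = 4
Result: (0, 4)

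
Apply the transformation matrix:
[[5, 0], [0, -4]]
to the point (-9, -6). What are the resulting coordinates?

Matrix multiplication:
[[5, 0], [0, -4]] × [-9, -6]ᵀ
= [(5)(-9) + (0)(-6), (0)(-9) + (-4)(-6)]ᵀ
= [-45, 24]ᵀ
Result: (-45, 24)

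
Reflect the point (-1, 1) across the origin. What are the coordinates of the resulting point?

Reflection across origin: (-1, 1) → (1, -1)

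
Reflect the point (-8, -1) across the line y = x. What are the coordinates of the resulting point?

Reflection across line y = x: (-8, -1) → (-1, -8)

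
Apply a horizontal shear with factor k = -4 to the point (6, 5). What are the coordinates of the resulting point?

Shear matrix for horizontal shear with factor k = -4:
[[1, -4], [0, 1]]
Result: (6, 5) → (-14, 5)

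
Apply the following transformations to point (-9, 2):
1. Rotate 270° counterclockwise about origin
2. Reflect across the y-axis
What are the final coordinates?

Step 1: Rotate 270° → (2, 9)
Step 2: Reflect across y-axis → (-2, 9)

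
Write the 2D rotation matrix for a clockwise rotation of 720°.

Rotation matrix formula: [[cos θ, -sin θ], [sin θ, cos θ]]
A clockwise rotation by 720° is equivalent to a counterclockwise rotation by -720°.
For θ = -720°:
cos(-720°) = 1
sin(-720°) = 0
Result: [[1, 0], [0, 1]]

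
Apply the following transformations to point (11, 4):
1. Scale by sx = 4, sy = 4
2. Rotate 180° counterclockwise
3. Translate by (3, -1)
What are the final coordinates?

Step 1: Scale → (44, 16)
Step 2: Rotate 180° → (-44, -16)
Step 3: Translate → (-41, -17)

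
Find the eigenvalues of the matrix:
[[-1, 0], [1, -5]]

Characteristic equation: det(A - λI) = 0
λ² - (trace)λ + (det) = 0
trace = -1 + -5 = -6, det = (-1)(-5) - (0)(1) = 5
λ² - (-6)λ + (5) = 0
λ = (-6 ± √((-6)² - 4·(5))) / 2 = (-6 ± √16) / 2
Solving: λ = -5, -1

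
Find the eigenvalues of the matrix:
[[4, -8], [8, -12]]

Characteristic equation: det(A - λI) = 0
λ² - (trace)λ + (det) = 0
trace = 4 + -12 = -8, det = (4)(-12) - (-8)(8) = 16
λ² - (-8)λ + (16) = 0
λ = (-8 ± √((-8)² - 4·(16))) / 2 = (-8 ± √0) / 2
Solving: λ = -4, -4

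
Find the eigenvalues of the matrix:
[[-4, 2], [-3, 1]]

Characteristic equation: det(A - λI) = 0
λ² - (trace)λ + (det) = 0
trace = -4 + 1 = -3, det = (-4)(1) - (2)(-3) = 2
λ² - (-3)λ + (2) = 0
λ = (-3 ± √((-3)² - 4·(2))) / 2 = (-3 ± √1) / 2
Solving: λ = -2, -1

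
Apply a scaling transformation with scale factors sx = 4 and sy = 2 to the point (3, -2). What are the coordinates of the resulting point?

Scaling matrix:
[[4, 0], [0, 2]]
Result: (3 × 4, -2 × 2) = (12, -4)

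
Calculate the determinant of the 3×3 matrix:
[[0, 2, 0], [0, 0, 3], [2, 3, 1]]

Expansion along first row:
det = 0·det([[0,3],[3,1]]) - 2·det([[0,3],[2,1]]) + 0·det([[0,0],[2,3]])
    = 0·(0·1 - 3·3) - 2·(0·1 - 3·2) + 0·(0·3 - 0·2)
    = 0·-9 - 2·-6 + 0·0
    = 0 + 12 + 0 = 12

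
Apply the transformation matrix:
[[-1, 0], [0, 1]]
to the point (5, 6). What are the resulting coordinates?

Matrix multiplication:
[[-1, 0], [0, 1]] × [5, 6]ᵀ
= [(-1)(5) + (0)(6), (0)(5) + (1)(6)]ᵀ
= [-5, 6]ᵀ
Result: (-5, 6)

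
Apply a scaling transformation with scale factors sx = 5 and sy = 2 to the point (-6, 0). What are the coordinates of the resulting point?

Scaling matrix:
[[5, 0], [0, 2]]
Result: (-6 × 5, 0 × 2) = (-30, 0)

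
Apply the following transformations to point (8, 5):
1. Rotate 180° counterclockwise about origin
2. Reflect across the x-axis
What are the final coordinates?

Step 1: Rotate 180° → (-8, -5)
Step 2: Reflect across x-axis → (-8, 5)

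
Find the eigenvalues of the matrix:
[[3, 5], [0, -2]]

Characteristic equation: det(A - λI) = 0
λ² - (trace)λ + (det) = 0
trace = 3 + -2 = 1, det = (3)(-2) - (5)(0) = -6
λ² - (1)λ + (-6) = 0
λ = (1 ± √((1)² - 4·(-6))) / 2 = (1 ± √25) / 2
Solving: λ = -2, 3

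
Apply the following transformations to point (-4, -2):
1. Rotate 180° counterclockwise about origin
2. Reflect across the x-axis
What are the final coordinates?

Step 1: Rotate 180° → (4, 2)
Step 2: Reflect across x-axis → (4, -2)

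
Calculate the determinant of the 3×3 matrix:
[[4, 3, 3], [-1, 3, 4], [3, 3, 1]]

Expansion along first row:
det = 4·det([[3,4],[3,1]]) - 3·det([[-1,4],[3,1]]) + 3·det([[-1,3],[3,3]])
    = 4·(3·1 - 4·3) - 3·(-1·1 - 4·3) + 3·(-1·3 - 3·3)
    = 4·-9 - 3·-13 + 3·-12
    = -36 + 39 + -36 = -33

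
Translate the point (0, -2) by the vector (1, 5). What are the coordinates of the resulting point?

Translation by (1, 5) (homogeneous matrix [[1, 0, 1], [0, 1, 5], [0, 0, 1]]):
x' = 0 + 1 = 1
y' = -2 + 5 = 3
Result: (1, 3)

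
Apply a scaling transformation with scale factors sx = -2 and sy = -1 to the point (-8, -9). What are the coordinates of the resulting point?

Scaling matrix:
[[-2, 0], [0, -1]]
Result: (-8 × -2, -9 × -1) = (16, 9)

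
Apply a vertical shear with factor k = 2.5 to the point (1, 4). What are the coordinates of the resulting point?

Shear matrix for vertical shear with factor k = 2.5:
[[1, 0], [2.50, 1]]
Result: (1, 4) → (1, 6.5)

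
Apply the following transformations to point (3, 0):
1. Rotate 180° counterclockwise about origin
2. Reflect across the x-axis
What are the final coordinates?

Step 1: Rotate 180° → (-3, 0)
Step 2: Reflect across x-axis → (-3, 0)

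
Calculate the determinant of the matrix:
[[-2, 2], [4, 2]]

For a 2×2 matrix [[a, b], [c, d]], det = ad - bc
det = (-2)(2) - (2)(4) = -4 - 8 = -12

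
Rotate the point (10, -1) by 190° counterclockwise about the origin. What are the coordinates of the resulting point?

Rotation matrix for 190°: [[cos 190°, -sin 190°], [sin 190°, cos 190°]] ≈ [[-0.984808, 0.173648], [-0.173648, -0.984808]]
[[-0.984808, 0.173648], [-0.173648, -0.984808]] × [10, -1]ᵀ ≈ [-10.0217, -0.7517]ᵀ
Result: (-10.0217, -0.7517)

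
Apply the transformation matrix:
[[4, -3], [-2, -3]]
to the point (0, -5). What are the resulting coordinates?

Matrix multiplication:
[[4, -3], [-2, -3]] × [0, -5]ᵀ
= [(4)(0) + (-3)(-5), (-2)(0) + (-3)(-5)]ᵀ
= [15, 15]ᵀ
Result: (15, 15)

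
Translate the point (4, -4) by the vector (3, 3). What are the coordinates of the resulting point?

Translation by (3, 3) (homogeneous matrix [[1, 0, 3], [0, 1, 3], [0, 0, 1]]):
x' = 4 + 3 = 7
y' = -4 + 3 = -1
Result: (7, -1)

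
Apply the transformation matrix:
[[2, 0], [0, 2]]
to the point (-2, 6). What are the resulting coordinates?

Matrix multiplication:
[[2, 0], [0, 2]] × [-2, 6]ᵀ
= [(2)(-2) + (0)(6), (0)(-2) + (2)(6)]ᵀ
= [-4, 12]ᵀ
Result: (-4, 12)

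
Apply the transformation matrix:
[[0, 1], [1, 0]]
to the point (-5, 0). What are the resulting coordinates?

Matrix multiplication:
[[0, 1], [1, 0]] × [-5, 0]ᵀ
= [(0)(-5) + (1)(0), (1)(-5) + (0)(0)]ᵀ
= [0, -5]ᵀ
Result: (0, -5)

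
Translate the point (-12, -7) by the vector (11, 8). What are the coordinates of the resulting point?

Translation by (11, 8) (homogeneous matrix [[1, 0, 11], [0, 1, 8], [0, 0, 1]]):
x' = -12 + 11 = -1
y' = -7 + 8 = 1
Result: (-1, 1)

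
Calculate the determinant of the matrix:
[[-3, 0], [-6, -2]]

For a 2×2 matrix [[a, b], [c, d]], det = ad - bc
det = (-3)(-2) - (0)(-6) = 6 - 0 = 6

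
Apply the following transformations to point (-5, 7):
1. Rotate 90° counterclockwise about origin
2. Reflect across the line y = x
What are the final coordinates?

Step 1: Rotate 90° → (-7, -5)
Step 2: Reflect across line y = x → (-5, -7)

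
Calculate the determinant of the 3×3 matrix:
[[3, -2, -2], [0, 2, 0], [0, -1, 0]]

Expansion along first row:
det = 3·det([[2,0],[-1,0]]) - -2·det([[0,0],[0,0]]) + -2·det([[0,2],[0,-1]])
    = 3·(2·0 - 0·-1) - -2·(0·0 - 0·0) + -2·(0·-1 - 2·0)
    = 3·0 - -2·0 + -2·0
    = 0 + 0 + 0 = 0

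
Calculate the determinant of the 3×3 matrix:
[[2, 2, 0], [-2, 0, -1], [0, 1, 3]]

Expansion along first row:
det = 2·det([[0,-1],[1,3]]) - 2·det([[-2,-1],[0,3]]) + 0·det([[-2,0],[0,1]])
    = 2·(0·3 - -1·1) - 2·(-2·3 - -1·0) + 0·(-2·1 - 0·0)
    = 2·1 - 2·-6 + 0·-2
    = 2 + 12 + 0 = 14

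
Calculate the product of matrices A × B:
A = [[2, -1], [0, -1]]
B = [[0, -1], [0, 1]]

Matrix multiplication:
C[0][0] = 2×0 + -1×0 = 0
C[0][1] = 2×-1 + -1×1 = -3
C[1][0] = 0×0 + -1×0 = 0
C[1][1] = 0×-1 + -1×1 = -1
Result: [[0, -3], [0, -1]]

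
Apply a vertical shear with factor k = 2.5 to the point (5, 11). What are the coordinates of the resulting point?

Shear matrix for vertical shear with factor k = 2.5:
[[1, 0], [2.50, 1]]
Result: (5, 11) → (5, 23.5)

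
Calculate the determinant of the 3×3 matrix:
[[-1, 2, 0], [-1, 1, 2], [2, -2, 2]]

Expansion along first row:
det = -1·det([[1,2],[-2,2]]) - 2·det([[-1,2],[2,2]]) + 0·det([[-1,1],[2,-2]])
    = -1·(1·2 - 2·-2) - 2·(-1·2 - 2·2) + 0·(-1·-2 - 1·2)
    = -1·6 - 2·-6 + 0·0
    = -6 + 12 + 0 = 6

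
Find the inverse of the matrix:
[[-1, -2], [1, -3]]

For [[a,b],[c,d]], inverse = (1/det)·[[d,-b],[-c,a]]
det = (-1)(-3) - (-2)(1) = 3 - -2 = 5
Inverse = (1/5)·[[-3, 2], [-1, -1]]
= [[-3/5, 2/5], [-1/5, -1/5]]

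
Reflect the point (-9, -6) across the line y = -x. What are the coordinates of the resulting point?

Reflection across line y = -x: (-9, -6) → (6, 9)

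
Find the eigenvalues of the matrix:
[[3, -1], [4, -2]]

Characteristic equation: det(A - λI) = 0
λ² - (trace)λ + (det) = 0
trace = 3 + -2 = 1, det = (3)(-2) - (-1)(4) = -2
λ² - (1)λ + (-2) = 0
λ = (1 ± √((1)² - 4·(-2))) / 2 = (1 ± √9) / 2
Solving: λ = -1, 2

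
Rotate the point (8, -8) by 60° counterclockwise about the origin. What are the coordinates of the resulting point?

Rotation matrix for 60°: [[cos 60°, -sin 60°], [sin 60°, cos 60°]] ≈ [[0.500000, -0.866025], [0.866025, 0.500000]]
[[0.500000, -0.866025], [0.866025, 0.500000]] × [8, -8]ᵀ ≈ [10.9282, 2.9282]ᵀ
Result: (10.9282, 2.9282)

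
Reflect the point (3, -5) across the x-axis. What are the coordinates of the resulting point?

Reflection across x-axis: (3, -5) → (3, 5)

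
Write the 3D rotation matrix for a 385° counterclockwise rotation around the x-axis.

Rotation matrix for counterclockwise 385° around x-axis:
cos(385°) = 0.9063, sin(385°) = 0.4226
Result: [[1, 0, 0], [0, 0.9063, -0.4226], [0, 0.4226, 0.9063]]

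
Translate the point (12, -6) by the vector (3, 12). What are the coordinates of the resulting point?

Translation by (3, 12) (homogeneous matrix [[1, 0, 3], [0, 1, 12], [0, 0, 1]]):
x' = 12 + 3 = 15
y' = -6 + 12 = 6
Result: (15, 6)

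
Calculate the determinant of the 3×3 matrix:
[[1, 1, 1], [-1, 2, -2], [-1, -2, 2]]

Expansion along first row:
det = 1·det([[2,-2],[-2,2]]) - 1·det([[-1,-2],[-1,2]]) + 1·det([[-1,2],[-1,-2]])
    = 1·(2·2 - -2·-2) - 1·(-1·2 - -2·-1) + 1·(-1·-2 - 2·-1)
    = 1·0 - 1·-4 + 1·4
    = 0 + 4 + 4 = 8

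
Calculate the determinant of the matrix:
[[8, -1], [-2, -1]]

For a 2×2 matrix [[a, b], [c, d]], det = ad - bc
det = (8)(-1) - (-1)(-2) = -8 - 2 = -10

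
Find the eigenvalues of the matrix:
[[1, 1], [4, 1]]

Characteristic equation: det(A - λI) = 0
λ² - (trace)λ + (det) = 0
trace = 1 + 1 = 2, det = (1)(1) - (1)(4) = -3
λ² - (2)λ + (-3) = 0
λ = (2 ± √((2)² - 4·(-3))) / 2 = (2 ± √16) / 2
Solving: λ = -1, 3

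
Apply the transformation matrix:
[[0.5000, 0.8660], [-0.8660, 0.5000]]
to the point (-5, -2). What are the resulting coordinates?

Matrix multiplication:
[[0.5000, 0.8660], [-0.8660, 0.5000]] × [-5, -2]ᵀ
= [(0.5000)(-5) + (0.8660)(-2), (-0.8660)(-5) + (0.5000)(-2)]ᵀ
= [-4.2320, 3.3300]ᵀ
Result: (-4.2320, 3.3300)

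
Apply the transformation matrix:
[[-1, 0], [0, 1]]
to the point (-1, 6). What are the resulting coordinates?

Matrix multiplication:
[[-1, 0], [0, 1]] × [-1, 6]ᵀ
= [(-1)(-1) + (0)(6), (0)(-1) + (1)(6)]ᵀ
= [1, 6]ᵀ
Result: (1, 6)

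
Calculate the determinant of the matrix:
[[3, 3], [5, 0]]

For a 2×2 matrix [[a, b], [c, d]], det = ad - bc
det = (3)(0) - (3)(5) = 0 - 15 = -15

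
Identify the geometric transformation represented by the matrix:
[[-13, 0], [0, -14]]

This matrix represents: non-uniform scaling by sx = -13, sy = -14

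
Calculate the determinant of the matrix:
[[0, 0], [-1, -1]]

For a 2×2 matrix [[a, b], [c, d]], det = ad - bc
det = (0)(-1) - (0)(-1) = 0 - 0 = 0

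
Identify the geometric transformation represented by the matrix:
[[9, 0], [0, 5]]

This matrix represents: non-uniform scaling by sx = 9, sy = 5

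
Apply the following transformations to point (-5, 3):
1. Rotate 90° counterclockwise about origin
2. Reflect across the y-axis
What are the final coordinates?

Step 1: Rotate 90° → (-3, -5)
Step 2: Reflect across y-axis → (3, -5)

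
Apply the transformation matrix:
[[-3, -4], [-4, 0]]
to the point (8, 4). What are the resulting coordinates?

Matrix multiplication:
[[-3, -4], [-4, 0]] × [8, 4]ᵀ
= [(-3)(8) + (-4)(4), (-4)(8) + (0)(4)]ᵀ
= [-40, -32]ᵀ
Result: (-40, -32)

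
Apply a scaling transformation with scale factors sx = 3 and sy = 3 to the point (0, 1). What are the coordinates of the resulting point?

Scaling matrix:
[[3, 0], [0, 3]]
Result: (0 × 3, 1 × 3) = (0, 3)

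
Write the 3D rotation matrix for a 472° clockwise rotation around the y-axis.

Rotation matrix for clockwise 472° around y-axis:
A clockwise rotation by 472° is a counterclockwise rotation by -472°.
cos(-472°) = -0.3746, sin(-472°) = -0.9272
Result: [[-0.3746, 0, -0.9272], [0, 1, 0], [0.9272, 0, -0.3746]]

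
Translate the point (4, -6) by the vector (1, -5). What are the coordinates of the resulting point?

Translation by (1, -5) (homogeneous matrix [[1, 0, 1], [0, 1, -5], [0, 0, 1]]):
x' = 4 + 1 = 5
y' = -6 + -5 = -11
Result: (5, -11)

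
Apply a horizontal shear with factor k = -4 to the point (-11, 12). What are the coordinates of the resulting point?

Shear matrix for horizontal shear with factor k = -4:
[[1, -4], [0, 1]]
Result: (-11, 12) → (-59, 12)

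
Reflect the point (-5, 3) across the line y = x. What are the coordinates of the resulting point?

Reflection across line y = x: (-5, 3) → (3, -5)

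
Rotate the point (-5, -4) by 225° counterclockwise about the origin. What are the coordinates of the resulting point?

Rotation matrix for 225°: [[cos 225°, -sin 225°], [sin 225°, cos 225°]] ≈ [[-0.707107, 0.707107], [-0.707107, -0.707107]]
[[-0.707107, 0.707107], [-0.707107, -0.707107]] × [-5, -4]ᵀ ≈ [0.7071, 6.3640]ᵀ
Result: (0.7071, 6.3640)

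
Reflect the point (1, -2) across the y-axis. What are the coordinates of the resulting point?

Reflection across y-axis: (1, -2) → (-1, -2)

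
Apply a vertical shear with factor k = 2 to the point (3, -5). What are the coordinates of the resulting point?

Shear matrix for vertical shear with factor k = 2:
[[1, 0], [2, 1]]
Result: (3, -5) → (3, 1)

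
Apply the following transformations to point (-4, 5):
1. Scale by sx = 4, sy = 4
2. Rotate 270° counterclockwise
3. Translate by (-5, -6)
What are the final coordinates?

Step 1: Scale → (-16, 20)
Step 2: Rotate 270° → (20, 16)
Step 3: Translate → (15, 10)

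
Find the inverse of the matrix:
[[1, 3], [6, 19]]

For [[a,b],[c,d]], inverse = (1/det)·[[d,-b],[-c,a]]
det = (1)(19) - (3)(6) = 19 - 18 = 1
Inverse = [[19, -3], [-6, 1]]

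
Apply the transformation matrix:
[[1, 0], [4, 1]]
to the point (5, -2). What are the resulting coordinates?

Matrix multiplication:
[[1, 0], [4, 1]] × [5, -2]ᵀ
= [(1)(5) + (0)(-2), (4)(5) + (1)(-2)]ᵀ
= [5, 18]ᵀ
Result: (5, 18)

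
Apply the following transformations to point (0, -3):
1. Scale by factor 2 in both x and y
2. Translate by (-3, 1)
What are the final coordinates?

Step 1: Scale (0, -3) by 2 → (0, -6)
Step 2: Translate by (-3, 1) → (-3, -5)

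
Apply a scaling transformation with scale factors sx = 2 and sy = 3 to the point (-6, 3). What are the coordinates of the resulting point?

Scaling matrix:
[[2, 0], [0, 3]]
Result: (-6 × 2, 3 × 3) = (-12, 9)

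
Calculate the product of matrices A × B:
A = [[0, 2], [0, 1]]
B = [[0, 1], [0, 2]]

Matrix multiplication:
C[0][0] = 0×0 + 2×0 = 0
C[0][1] = 0×1 + 2×2 = 4
C[1][0] = 0×0 + 1×0 = 0
C[1][1] = 0×1 + 1×2 = 2
Result: [[0, 4], [0, 2]]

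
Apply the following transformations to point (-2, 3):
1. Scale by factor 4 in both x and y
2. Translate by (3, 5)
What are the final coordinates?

Step 1: Scale (-2, 3) by 4 → (-8, 12)
Step 2: Translate by (3, 5) → (-5, 17)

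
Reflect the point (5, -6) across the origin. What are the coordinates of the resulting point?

Reflection across origin: (5, -6) → (-5, 6)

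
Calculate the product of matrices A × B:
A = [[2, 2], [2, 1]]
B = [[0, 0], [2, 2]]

Matrix multiplication:
C[0][0] = 2×0 + 2×2 = 4
C[0][1] = 2×0 + 2×2 = 4
C[1][0] = 2×0 + 1×2 = 2
C[1][1] = 2×0 + 1×2 = 2
Result: [[4, 4], [2, 2]]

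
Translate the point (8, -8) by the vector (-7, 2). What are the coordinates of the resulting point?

Translation by (-7, 2) (homogeneous matrix [[1, 0, -7], [0, 1, 2], [0, 0, 1]]):
x' = 8 + -7 = 1
y' = -8 + 2 = -6
Result: (1, -6)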